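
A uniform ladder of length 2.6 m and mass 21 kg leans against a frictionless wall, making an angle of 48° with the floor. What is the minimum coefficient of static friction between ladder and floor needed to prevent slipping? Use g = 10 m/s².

μ_min ≈ 0.45

Take moments about the foot of the ladder.
Ladder weight 21×10 = 210 N acts at 1.3 m along the ladder; its horizontal arm is 1.3·cos48° = 0.8699 m → τ = 182.7 N·m clockwise.
Wall normal N acts horizontally at the top; its moment arm is the height L sinθ = 2.6·sin48° = 1.932 m, counterclockwise.
Στ = 0 ⇒ N × 1.932 = 182.7 ⇒ N = 94.57 N.
ΣFx = 0 ⇒ f = N_wall = 94.57 N. ΣFy = 0 ⇒ N_floor = 210 N.
μ_min = f / N_floor = 94.57 / 210 = 0.45.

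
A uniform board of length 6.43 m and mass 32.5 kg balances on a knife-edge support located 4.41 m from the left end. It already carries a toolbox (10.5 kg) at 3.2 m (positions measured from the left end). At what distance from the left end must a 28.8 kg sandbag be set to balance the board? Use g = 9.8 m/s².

x ≈ 6.2 m from the left end

Take moments about the knife-edge support (at 4.41 m from the left end).
Beam weight: 32.5 × 9.8 = 318.5 N down at 3.215 m → arm 1.195 m, τ = 318.5 × 1.195 = 380.6 N·m counterclockwise.
Toolbox: 10.5 × 9.8 = 102.9 N down at 3.2 m → arm 1.21 m, τ = 102.9 × 1.21 = 124.5 N·m counterclockwise.
Net moment of existing loads = 505.1 N·m counterclockwise.
The sandbag weighs 28.8 × 9.8 = 282.2 N and must supply an equal clockwise moment, so its lever arm about the knife-edge support is 505.1 / 282.2 = 1.79 m.
That puts it at 4.41 + 1.79 = 6.2 m from the left end.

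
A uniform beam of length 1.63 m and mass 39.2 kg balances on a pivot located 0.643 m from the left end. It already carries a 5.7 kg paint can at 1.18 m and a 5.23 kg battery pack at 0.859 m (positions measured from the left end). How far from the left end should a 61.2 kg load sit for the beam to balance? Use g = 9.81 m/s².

Choose the pivot (at 0.643 m from the left end) as the axis so the support reaction has zero arm there.
Beam weight: 39.2 × 9.81 = 384.6 N down at 0.815 m → arm 0.172 m, τ = 384.6 × 0.172 = 66.15 N·m clockwise.
Paint can: 5.7 × 9.81 = 55.92 N down at 1.18 m → arm 0.537 m, τ = 55.92 × 0.537 = 30.03 N·m clockwise.
Battery pack: 5.23 × 9.81 = 51.31 N down at 0.859 m → arm 0.216 m, τ = 51.31 × 0.216 = 11.08 N·m clockwise.
Net moment of existing loads = 107.3 N·m clockwise.
The load weighs 61.2 × 9.81 = 600.4 N and must supply an equal counterclockwise moment, so its lever arm about the pivot is 107.3 / 600.4 = 0.179 m.
That puts it at 0.643 − 0.179 = 0.464 m from the left end.

x ≈ 0.464 m from the left end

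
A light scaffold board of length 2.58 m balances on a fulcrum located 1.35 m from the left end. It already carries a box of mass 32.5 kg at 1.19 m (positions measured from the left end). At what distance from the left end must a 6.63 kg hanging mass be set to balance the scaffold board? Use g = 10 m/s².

Taking torques about the fulcrum (at 1.35 m from the left end):
Box: 32.5 × 10 = 325 N down at 1.19 m → arm 0.16 m, τ = 325 × 0.16 = 52 N·m counterclockwise.
Net moment of existing loads = 52 N·m counterclockwise.
The hanging mass weighs 6.63 × 10 = 66.3 N and must supply an equal clockwise moment, so its lever arm about the fulcrum is 52 / 66.3 = 0.784 m.
That puts it at 1.35 + 0.784 = 2.13 m from the left end.

x ≈ 2.13 m from the left end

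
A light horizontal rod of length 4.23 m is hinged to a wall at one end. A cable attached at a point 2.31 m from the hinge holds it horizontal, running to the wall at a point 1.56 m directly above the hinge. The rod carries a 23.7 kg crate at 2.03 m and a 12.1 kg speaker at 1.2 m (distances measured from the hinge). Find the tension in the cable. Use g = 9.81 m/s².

T ≈ 475 N

Take moments about the hinge.
Crate: 23.7 × 9.81 = 232.5 N down at 2.03 m → arm 2.03 m, τ = 232.5 × 2.03 = 472 N·m clockwise.
Speaker: 12.1 × 9.81 = 118.7 N down at 1.2 m → arm 1.2 m, τ = 118.7 × 1.2 = 142.4 N·m clockwise.
Total clockwise load moment = 614.4 N·m.
The cable tension T acts at 2.31 m; only its component perpendicular to the rod, T sinθ, produces torque. sinθ = h/√(h²+d²) = 1.56/√(1.56²+2.31²) = 0.5597.
Στ = 0 ⇒ T × 2.31 × 0.5597 = 614.4 ⇒ T = 614.4 / 1.293 = 475 N.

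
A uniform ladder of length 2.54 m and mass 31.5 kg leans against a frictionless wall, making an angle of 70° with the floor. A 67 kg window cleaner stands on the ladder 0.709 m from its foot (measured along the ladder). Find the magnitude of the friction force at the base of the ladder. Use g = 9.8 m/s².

Take moments about the foot of the ladder.
Ladder weight 31.5×9.8 = 308.7 N acts at 1.27 m along the ladder; its horizontal arm is 1.27·cos70° = 0.4344 m → τ = 134.1 N·m clockwise.
Window cleaner: 67×9.8 = 656.6 N at 0.709 m → arm 0.2425 m → τ = 159.2 N·m clockwise.
Wall normal N acts horizontally at the top; its moment arm is the height L sinθ = 2.54·sin70° = 2.387 m, counterclockwise.
Setting net torque to zero: N × 2.387 = 293.3 → N = 123 N.
ΣFx = 0: friction at the foot balances the wall's push, so f = N_wall = 123 N.

f ≈ 123 N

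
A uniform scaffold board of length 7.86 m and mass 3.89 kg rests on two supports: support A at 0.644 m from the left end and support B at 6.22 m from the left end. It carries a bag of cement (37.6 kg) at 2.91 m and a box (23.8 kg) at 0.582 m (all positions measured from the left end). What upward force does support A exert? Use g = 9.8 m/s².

Choose support B as the axis so its reaction then has zero moment arm.
Beam weight: 3.89 × 9.8 = 38.12 N down at 3.93 m → arm 2.29 m, τ = 38.12 × 2.29 = 87.29 N·m counterclockwise.
Bag of cement: 37.6 × 9.8 = 368.5 N down at 2.91 m → arm 3.31 m, τ = 368.5 × 3.31 = 1220 N·m counterclockwise.
Box: 23.8 × 9.8 = 233.2 N down at 0.582 m → arm 5.638 m, τ = 233.2 × 5.638 = 1315 N·m counterclockwise.
Net load moment about support B = 2622 N·m counterclockwise.
Reaction R at support A is upward at 0.644 m, arm 5.576 m → moment R × 5.576 clockwise.
Setting net torque to zero: R × 5.576 = 2622 → R = 470 N.

R_A ≈ 470 N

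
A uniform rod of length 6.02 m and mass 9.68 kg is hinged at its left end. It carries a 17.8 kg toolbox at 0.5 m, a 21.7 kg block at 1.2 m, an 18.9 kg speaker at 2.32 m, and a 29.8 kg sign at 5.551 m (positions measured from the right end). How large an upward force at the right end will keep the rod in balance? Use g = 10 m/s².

Sum moments about the left end (the unknown pivot reaction has zero arm there).
Beam weight: 9.68 × 10 = 96.8 N down at 3.01 m → arm 3.01 m, τ = 96.8 × 3.01 = 291.4 N·m clockwise.
Toolbox: 17.8 × 10 = 178 N down at 0.5 m → arm 5.52 m, τ = 178 × 5.52 = 982.6 N·m clockwise.
Block: 21.7 × 10 = 217 N down at 1.2 m → arm 4.82 m, τ = 217 × 4.82 = 1046 N·m clockwise.
Speaker: 18.9 × 10 = 189 N down at 2.32 m → arm 3.7 m, τ = 189 × 3.7 = 699.3 N·m clockwise.
Sign: 29.8 × 10 = 298 N down at 5.551 m → arm 0.469 m, τ = 298 × 0.469 = 139.8 N·m clockwise.
Net moment of the loads = 3159 N·m clockwise.
The upward force F acts at the right end, arm 6.02 m, giving F × 6.02 counterclockwise.
Balancing moments: F × 6.02 = 3159, giving F = 3159 / 6.02 = 525 N.

F ≈ 525 N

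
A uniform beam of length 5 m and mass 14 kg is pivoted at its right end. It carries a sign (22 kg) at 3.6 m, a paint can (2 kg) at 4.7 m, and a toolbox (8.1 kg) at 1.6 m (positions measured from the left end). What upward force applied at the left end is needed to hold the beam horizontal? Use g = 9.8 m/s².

F ≈ 184 N

Take moments about the right end.
Beam weight: 14 × 9.8 = 137.2 N down at 2.5 m → arm 2.5 m, τ = 137.2 × 2.5 = 343 N·m counterclockwise.
Sign: 22 × 9.8 = 215.6 N down at 3.6 m → arm 1.4 m, τ = 215.6 × 1.4 = 301.8 N·m counterclockwise.
Paint can: 2 × 9.8 = 19.6 N down at 4.7 m → arm 0.3 m, τ = 19.6 × 0.3 = 5.88 N·m counterclockwise.
Toolbox: 8.1 × 9.8 = 79.38 N down at 1.6 m → arm 3.4 m, τ = 79.38 × 3.4 = 269.9 N·m counterclockwise.
Net moment of the loads = 920.6 N·m counterclockwise.
The upward force F acts at the left end, arm 5 m, giving F × 5 clockwise.
For rotational equilibrium, F × 5 = 920.6, so F = 920.6 / 5 = 184 N.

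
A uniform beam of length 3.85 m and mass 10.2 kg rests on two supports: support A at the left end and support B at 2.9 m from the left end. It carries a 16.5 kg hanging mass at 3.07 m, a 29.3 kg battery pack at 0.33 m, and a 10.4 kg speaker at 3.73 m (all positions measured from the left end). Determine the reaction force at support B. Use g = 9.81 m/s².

Take moments about support A.
Beam weight: 10.2 × 9.81 = 100.1 N down at 1.925 m → arm 1.925 m, τ = 100.1 × 1.925 = 192.7 N·m clockwise.
Hanging mass: 16.5 × 9.81 = 161.9 N down at 3.07 m → arm 3.07 m, τ = 161.9 × 3.07 = 497 N·m clockwise.
Battery pack: 29.3 × 9.81 = 287.4 N down at 0.33 m → arm 0.33 m, τ = 287.4 × 0.33 = 94.84 N·m clockwise.
Speaker: 10.4 × 9.81 = 102 N down at 3.73 m → arm 3.73 m, τ = 102 × 3.73 = 380.5 N·m clockwise.
Net load moment about support A = 1165 N·m clockwise.
Reaction R at support B is upward at 2.9 m, arm 2.9 m → moment R × 2.9 counterclockwise.
Στ = 0 ⇒ R × 2.9 = 1165 ⇒ R = 402 N.

R_B ≈ 402 N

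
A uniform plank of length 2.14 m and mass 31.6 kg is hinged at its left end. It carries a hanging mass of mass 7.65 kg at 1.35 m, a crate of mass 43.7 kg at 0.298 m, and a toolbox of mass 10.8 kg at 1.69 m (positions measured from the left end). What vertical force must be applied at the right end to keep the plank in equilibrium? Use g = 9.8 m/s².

Sum moments about the left end (the unknown pivot reaction has zero arm there).
Beam weight: 31.6 × 9.8 = 309.7 N down at 1.07 m → arm 1.07 m, τ = 309.7 × 1.07 = 331.4 N·m clockwise.
Hanging mass: 7.65 × 9.8 = 74.97 N down at 1.35 m → arm 1.35 m, τ = 74.97 × 1.35 = 101.2 N·m clockwise.
Crate: 43.7 × 9.8 = 428.3 N down at 0.298 m → arm 0.298 m, τ = 428.3 × 0.298 = 127.6 N·m clockwise.
Toolbox: 10.8 × 9.8 = 105.8 N down at 1.69 m → arm 1.69 m, τ = 105.8 × 1.69 = 178.8 N·m clockwise.
Net moment of the loads = 739 N·m clockwise.
The upward force F acts at the right end, arm 2.14 m, giving F × 2.14 counterclockwise.
For rotational equilibrium, F × 2.14 = 739, so F = 739 / 2.14 = 345 N.

F ≈ 345 N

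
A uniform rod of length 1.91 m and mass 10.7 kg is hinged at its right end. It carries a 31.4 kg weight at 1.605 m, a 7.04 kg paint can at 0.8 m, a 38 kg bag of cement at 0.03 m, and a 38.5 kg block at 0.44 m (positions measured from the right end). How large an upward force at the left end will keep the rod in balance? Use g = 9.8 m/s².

Sum moments about the right end (the unknown pivot reaction has zero arm there).
Beam weight: 10.7 × 9.8 = 104.9 N down at 0.955 m → arm 0.955 m, τ = 104.9 × 0.955 = 100.2 N·m counterclockwise.
Weight: 31.4 × 9.8 = 307.7 N down at 1.605 m → arm 1.605 m, τ = 307.7 × 1.605 = 493.9 N·m counterclockwise.
Paint can: 7.04 × 9.8 = 68.99 N down at 0.8 m → arm 0.8 m, τ = 68.99 × 0.8 = 55.19 N·m counterclockwise.
Bag of cement: 38 × 9.8 = 372.4 N down at 0.03 m → arm 0.03 m, τ = 372.4 × 0.03 = 11.17 N·m counterclockwise.
Block: 38.5 × 9.8 = 377.3 N down at 0.44 m → arm 0.44 m, τ = 377.3 × 0.44 = 166 N·m counterclockwise.
Net moment of the loads = 826.5 N·m counterclockwise.
The upward force F acts at the left end, arm 1.91 m, giving F × 1.91 clockwise.
For rotational equilibrium, F × 1.91 = 826.5, so F = 826.5 / 1.91 = 433 N.

F ≈ 433 N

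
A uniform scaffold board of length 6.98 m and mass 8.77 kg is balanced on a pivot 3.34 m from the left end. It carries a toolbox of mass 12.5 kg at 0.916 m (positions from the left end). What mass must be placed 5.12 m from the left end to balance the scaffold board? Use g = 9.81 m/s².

m ≈ 16.3 kg

Taking torques about the pivot (at 3.34 m from the left end):
Beam weight: 8.77 × 9.81 = 86.03 N down at 3.49 m → arm 0.15 m, τ = 86.03 × 0.15 = 12.9 N·m clockwise.
Toolbox: 12.5 × 9.81 = 122.6 N down at 0.916 m → arm 2.424 m, τ = 122.6 × 2.424 = 297.2 N·m counterclockwise.
Net moment of known loads = 284.3 N·m counterclockwise.
An unknown mass m at 5.12 m has arm 1.78 m; its moment is m·g·1.78 clockwise.
For rotational equilibrium, m × 9.81 × 1.78 = 284.3, so m = 284.3 / (9.81 × 1.78) = 16.3 kg.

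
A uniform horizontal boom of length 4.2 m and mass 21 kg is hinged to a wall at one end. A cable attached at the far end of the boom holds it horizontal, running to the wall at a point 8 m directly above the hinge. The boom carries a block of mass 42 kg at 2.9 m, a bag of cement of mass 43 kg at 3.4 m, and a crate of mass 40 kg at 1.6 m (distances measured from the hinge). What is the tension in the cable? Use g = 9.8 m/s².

Taking torques about the hinge:
Beam weight: 21 × 9.8 = 205.8 N down at 2.1 m → arm 2.1 m, τ = 205.8 × 2.1 = 432.2 N·m clockwise.
Block: 42 × 9.8 = 411.6 N down at 2.9 m → arm 2.9 m, τ = 411.6 × 2.9 = 1194 N·m clockwise.
Bag of cement: 43 × 9.8 = 421.4 N down at 3.4 m → arm 3.4 m, τ = 421.4 × 3.4 = 1433 N·m clockwise.
Crate: 40 × 9.8 = 392 N down at 1.6 m → arm 1.6 m, τ = 392 × 1.6 = 627.2 N·m clockwise.
Total clockwise load moment = 3686 N·m.
The cable tension T acts at 4.2 m; only its component perpendicular to the boom, T sinθ, produces torque. sinθ = h/√(h²+d²) = 8/√(8²+4.2²) = 0.8854.
Balancing moments: T × 4.2 × 0.8854 = 3686, giving T = 3686 / 3.719 = 991 N.

T ≈ 991 N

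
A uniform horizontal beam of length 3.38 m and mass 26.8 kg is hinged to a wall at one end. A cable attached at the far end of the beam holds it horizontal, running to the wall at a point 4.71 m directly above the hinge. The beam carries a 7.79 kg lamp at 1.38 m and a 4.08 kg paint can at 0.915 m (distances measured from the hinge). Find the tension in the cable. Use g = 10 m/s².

Taking torques about the hinge:
Beam weight: 26.8 × 10 = 268 N down at 1.69 m → arm 1.69 m, τ = 268 × 1.69 = 452.9 N·m clockwise.
Lamp: 7.79 × 10 = 77.9 N down at 1.38 m → arm 1.38 m, τ = 77.9 × 1.38 = 107.5 N·m clockwise.
Paint can: 4.08 × 10 = 40.8 N down at 0.915 m → arm 0.915 m, τ = 40.8 × 0.915 = 37.33 N·m clockwise.
Total clockwise load moment = 597.7 N·m.
The cable tension T acts at 3.38 m; only its component perpendicular to the beam, T sinθ, produces torque. sinθ = h/√(h²+d²) = 4.71/√(4.71²+3.38²) = 0.8124.
For rotational equilibrium, T × 3.38 × 0.8124 = 597.7, so T = 597.7 / 2.746 = 218 N.

T ≈ 218 N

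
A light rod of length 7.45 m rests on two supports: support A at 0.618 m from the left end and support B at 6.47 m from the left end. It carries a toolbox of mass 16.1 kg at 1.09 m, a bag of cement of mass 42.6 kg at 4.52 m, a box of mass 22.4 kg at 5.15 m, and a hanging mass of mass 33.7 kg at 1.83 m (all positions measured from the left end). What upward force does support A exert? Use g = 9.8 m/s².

R_A ≈ 596 N

Sum moments about support B (its reaction then has zero moment arm).
Toolbox: 16.1 × 9.8 = 157.8 N down at 1.09 m → arm 5.38 m, τ = 157.8 × 5.38 = 849 N·m counterclockwise.
Bag of cement: 42.6 × 9.8 = 417.5 N down at 4.52 m → arm 1.95 m, τ = 417.5 × 1.95 = 814.1 N·m counterclockwise.
Box: 22.4 × 9.8 = 219.5 N down at 5.15 m → arm 1.32 m, τ = 219.5 × 1.32 = 289.7 N·m counterclockwise.
Hanging mass: 33.7 × 9.8 = 330.3 N down at 1.83 m → arm 4.64 m, τ = 330.3 × 4.64 = 1533 N·m counterclockwise.
Net load moment about support B = 3486 N·m counterclockwise.
Reaction R at support A is upward at 0.618 m, arm 5.852 m → moment R × 5.852 clockwise.
Στ = 0 ⇒ R × 5.852 = 3486 ⇒ R = 596 N.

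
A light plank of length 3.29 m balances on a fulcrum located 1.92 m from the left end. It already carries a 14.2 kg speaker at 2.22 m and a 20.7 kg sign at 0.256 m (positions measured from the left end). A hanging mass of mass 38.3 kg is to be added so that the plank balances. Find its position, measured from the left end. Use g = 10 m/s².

Take moments about the fulcrum (at 1.92 m from the left end).
Speaker: 14.2 × 10 = 142 N down at 2.22 m → arm 0.3 m, τ = 142 × 0.3 = 42.6 N·m clockwise.
Sign: 20.7 × 10 = 207 N down at 0.256 m → arm 1.664 m, τ = 207 × 1.664 = 344.4 N·m counterclockwise.
Net moment of existing loads = 301.8 N·m counterclockwise.
The hanging mass weighs 38.3 × 10 = 383 N and must supply an equal clockwise moment, so its lever arm about the fulcrum is 301.8 / 383 = 0.788 m.
That puts it at 1.92 + 0.788 = 2.71 m from the left end.

x ≈ 2.71 m from the left end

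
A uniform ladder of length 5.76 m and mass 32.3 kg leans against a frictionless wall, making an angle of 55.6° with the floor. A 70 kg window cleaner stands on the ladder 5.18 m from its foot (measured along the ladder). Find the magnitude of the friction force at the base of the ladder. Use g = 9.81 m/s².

Sum moments about the foot of the ladder (the floor normal and friction both act there and drop out).
Ladder weight 32.3×9.81 = 316.9 N acts at 2.88 m along the ladder; its horizontal arm is 2.88·cos55.6° = 1.627 m → τ = 515.6 N·m clockwise.
Window cleaner: 70×9.81 = 686.7 N at 5.18 m → arm 2.927 m → τ = 2010 N·m clockwise.
Wall normal N acts horizontally at the top; its moment arm is the height L sinθ = 5.76·sin55.6° = 4.753 m, counterclockwise.
Balancing moments: N × 4.753 = 2526, giving N = 531 N.
ΣFx = 0: friction at the foot balances the wall's push, so f = N_wall = 531 N.

f ≈ 531 N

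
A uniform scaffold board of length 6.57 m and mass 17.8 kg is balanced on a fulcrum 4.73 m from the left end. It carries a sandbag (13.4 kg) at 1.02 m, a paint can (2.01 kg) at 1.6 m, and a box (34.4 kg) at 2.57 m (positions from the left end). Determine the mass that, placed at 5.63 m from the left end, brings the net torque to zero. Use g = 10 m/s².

About the fulcrum (at 4.73 m from the left end):
Beam weight: 17.8 × 10 = 178 N down at 3.285 m → arm 1.445 m, τ = 178 × 1.445 = 257.2 N·m counterclockwise.
Sandbag: 13.4 × 10 = 134 N down at 1.02 m → arm 3.71 m, τ = 134 × 3.71 = 497.1 N·m counterclockwise.
Paint can: 2.01 × 10 = 20.1 N down at 1.6 m → arm 3.13 m, τ = 20.1 × 3.13 = 62.91 N·m counterclockwise.
Box: 34.4 × 10 = 344 N down at 2.57 m → arm 2.16 m, τ = 344 × 2.16 = 743 N·m counterclockwise.
Net moment of known loads = 1560 N·m counterclockwise.
An unknown mass m at 5.63 m has arm 0.9 m; its moment is m·g·0.9 clockwise.
For rotational equilibrium, m × 10 × 0.9 = 1560, so m = 1560 / (10 × 0.9) = 173 kg.

m ≈ 173 kg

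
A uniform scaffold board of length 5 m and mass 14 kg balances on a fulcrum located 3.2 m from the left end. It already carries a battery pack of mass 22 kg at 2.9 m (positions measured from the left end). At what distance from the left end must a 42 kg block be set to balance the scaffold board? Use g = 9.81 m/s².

Choose the fulcrum (at 3.2 m from the left end) as the axis so the support reaction has zero arm there.
Beam weight: 14 × 9.81 = 137.3 N down at 2.5 m → arm 0.7 m, τ = 137.3 × 0.7 = 96.11 N·m counterclockwise.
Battery pack: 22 × 9.81 = 215.8 N down at 2.9 m → arm 0.3 m, τ = 215.8 × 0.3 = 64.74 N·m counterclockwise.
Net moment of existing loads = 160.8 N·m counterclockwise.
The block weighs 42 × 9.81 = 412 N and must supply an equal clockwise moment, so its lever arm about the fulcrum is 160.8 / 412 = 0.39 m.
That puts it at 3.2 + 0.39 = 3.59 m from the left end.

x ≈ 3.59 m from the left end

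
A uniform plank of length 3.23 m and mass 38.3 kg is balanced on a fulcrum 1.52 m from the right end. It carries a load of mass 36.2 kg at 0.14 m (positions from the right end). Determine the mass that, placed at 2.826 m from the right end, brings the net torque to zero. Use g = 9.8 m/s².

Take moments about the fulcrum (at 1.52 m from the right end).
Beam weight: 38.3 × 9.8 = 375.3 N down at 1.615 m → arm 0.095 m, τ = 375.3 × 0.095 = 35.65 N·m counterclockwise.
Load: 36.2 × 9.8 = 354.8 N down at 0.14 m → arm 1.38 m, τ = 354.8 × 1.38 = 489.6 N·m clockwise.
Net moment of known loads = 454 N·m clockwise.
An unknown mass m at 2.826 m has arm 1.306 m; its moment is m·g·1.306 counterclockwise.
Balancing moments: m × 9.8 × 1.306 = 454, giving m = 454 / (9.8 × 1.306) = 35.5 kg.

m ≈ 35.5 kg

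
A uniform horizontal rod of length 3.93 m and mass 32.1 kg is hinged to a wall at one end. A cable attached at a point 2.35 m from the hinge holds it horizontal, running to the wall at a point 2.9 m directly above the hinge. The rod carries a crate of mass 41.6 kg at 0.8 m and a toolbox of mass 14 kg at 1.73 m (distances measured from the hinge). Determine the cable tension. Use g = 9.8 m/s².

T ≈ 647 N

About the hinge:
Beam weight: 32.1 × 9.8 = 314.6 N down at 1.965 m → arm 1.965 m, τ = 314.6 × 1.965 = 618.2 N·m clockwise.
Crate: 41.6 × 9.8 = 407.7 N down at 0.8 m → arm 0.8 m, τ = 407.7 × 0.8 = 326.2 N·m clockwise.
Toolbox: 14 × 9.8 = 137.2 N down at 1.73 m → arm 1.73 m, τ = 137.2 × 1.73 = 237.4 N·m clockwise.
Total clockwise load moment = 1182 N·m.
The cable tension T acts at 2.35 m; only its component perpendicular to the rod, T sinθ, produces torque. sinθ = h/√(h²+d²) = 2.9/√(2.9²+2.35²) = 0.7769.
Setting net torque to zero: T × 2.35 × 0.7769 = 1182 → T = 1182 / 1.826 = 647 N.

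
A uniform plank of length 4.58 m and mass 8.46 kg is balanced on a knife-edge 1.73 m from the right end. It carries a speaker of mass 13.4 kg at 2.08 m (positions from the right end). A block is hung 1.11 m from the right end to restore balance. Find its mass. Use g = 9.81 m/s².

m ≈ 15.2 kg

About the knife-edge (at 1.73 m from the right end):
Beam weight: 8.46 × 9.81 = 82.99 N down at 2.29 m → arm 0.56 m, τ = 82.99 × 0.56 = 46.47 N·m counterclockwise.
Speaker: 13.4 × 9.81 = 131.5 N down at 2.08 m → arm 0.35 m, τ = 131.5 × 0.35 = 46.02 N·m counterclockwise.
Net moment of known loads = 92.49 N·m counterclockwise.
An unknown mass m at 1.11 m has arm 0.62 m; its moment is m·g·0.62 clockwise.
Στ = 0 ⇒ m × 9.81 × 0.62 = 92.49 ⇒ m = 92.49 / (9.81 × 0.62) = 15.2 kg.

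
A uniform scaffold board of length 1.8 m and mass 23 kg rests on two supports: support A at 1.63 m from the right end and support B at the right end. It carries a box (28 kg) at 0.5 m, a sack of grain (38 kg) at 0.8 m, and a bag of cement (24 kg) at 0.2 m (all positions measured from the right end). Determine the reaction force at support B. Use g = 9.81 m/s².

Take moments about support A.
Beam weight: 23 × 9.81 = 225.6 N down at 0.9 m → arm 0.73 m, τ = 225.6 × 0.73 = 164.7 N·m clockwise.
Box: 28 × 9.81 = 274.7 N down at 0.5 m → arm 1.13 m, τ = 274.7 × 1.13 = 310.4 N·m clockwise.
Sack of grain: 38 × 9.81 = 372.8 N down at 0.8 m → arm 0.83 m, τ = 372.8 × 0.83 = 309.4 N·m clockwise.
Bag of cement: 24 × 9.81 = 235.4 N down at 0.2 m → arm 1.43 m, τ = 235.4 × 1.43 = 336.6 N·m clockwise.
Net load moment about support A = 1121 N·m clockwise.
Reaction R at support B is upward at 0 m, arm 1.63 m → moment R × 1.63 counterclockwise.
Balancing moments: R × 1.63 = 1121, giving R = 688 N.

R_B ≈ 688 N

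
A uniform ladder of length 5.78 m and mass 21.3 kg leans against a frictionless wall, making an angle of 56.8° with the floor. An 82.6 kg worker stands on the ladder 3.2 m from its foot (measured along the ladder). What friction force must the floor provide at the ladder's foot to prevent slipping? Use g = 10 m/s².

Take moments about the foot of the ladder.
Ladder weight 21.3×10 = 213 N acts at 2.89 m along the ladder; its horizontal arm is 2.89·cos56.8° = 1.582 m → τ = 337 N·m clockwise.
Worker: 82.6×10 = 826 N at 3.2 m → arm 1.752 m → τ = 1447 N·m clockwise.
Wall normal N acts horizontally at the top; its moment arm is the height L sinθ = 5.78·sin56.8° = 4.836 m, counterclockwise.
Στ = 0 ⇒ N × 4.836 = 1784 ⇒ N = 369 N.
ΣFx = 0: friction at the foot balances the wall's push, so f = N_wall = 369 N.

f ≈ 369 N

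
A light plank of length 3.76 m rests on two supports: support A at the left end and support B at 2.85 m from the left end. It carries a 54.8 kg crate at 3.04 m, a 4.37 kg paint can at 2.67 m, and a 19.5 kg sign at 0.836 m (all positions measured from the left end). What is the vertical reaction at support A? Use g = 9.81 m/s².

R_A ≈ 102 N

About support B:
Crate: 54.8 × 9.81 = 537.6 N down at 3.04 m → arm 0.19 m, τ = 537.6 × 0.19 = 102.1 N·m clockwise.
Paint can: 4.37 × 9.81 = 42.87 N down at 2.67 m → arm 0.18 m, τ = 42.87 × 0.18 = 7.717 N·m counterclockwise.
Sign: 19.5 × 9.81 = 191.3 N down at 0.836 m → arm 2.014 m, τ = 191.3 × 2.014 = 385.3 N·m counterclockwise.
Net load moment about support B = 290.9 N·m counterclockwise.
Reaction R at support A is upward at 0 m, arm 2.85 m → moment R × 2.85 clockwise.
Setting net torque to zero: R × 2.85 = 290.9 → R = 102 N.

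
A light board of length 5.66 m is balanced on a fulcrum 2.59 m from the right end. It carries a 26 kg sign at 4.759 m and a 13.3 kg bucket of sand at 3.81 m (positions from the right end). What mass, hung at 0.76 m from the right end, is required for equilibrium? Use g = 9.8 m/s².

Take moments about the fulcrum (at 2.59 m from the right end).
Sign: 26 × 9.8 = 254.8 N down at 4.759 m → arm 2.169 m, τ = 254.8 × 2.169 = 552.7 N·m counterclockwise.
Bucket of sand: 13.3 × 9.8 = 130.3 N down at 3.81 m → arm 1.22 m, τ = 130.3 × 1.22 = 159 N·m counterclockwise.
Net moment of known loads = 711.7 N·m counterclockwise.
An unknown mass m at 0.76 m has arm 1.83 m; its moment is m·g·1.83 clockwise.
Balancing moments: m × 9.8 × 1.83 = 711.7, giving m = 711.7 / (9.8 × 1.83) = 39.7 kg.

m ≈ 39.7 kg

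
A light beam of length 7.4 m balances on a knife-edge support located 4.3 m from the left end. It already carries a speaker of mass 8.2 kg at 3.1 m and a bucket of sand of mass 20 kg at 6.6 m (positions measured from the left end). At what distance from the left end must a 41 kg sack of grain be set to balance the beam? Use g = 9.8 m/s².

Choose the knife-edge support (at 4.3 m from the left end) as the axis so the support reaction has zero arm there.
Speaker: 8.2 × 9.8 = 80.36 N down at 3.1 m → arm 1.2 m, τ = 80.36 × 1.2 = 96.43 N·m counterclockwise.
Bucket of sand: 20 × 9.8 = 196 N down at 6.6 m → arm 2.3 m, τ = 196 × 2.3 = 450.8 N·m clockwise.
Net moment of existing loads = 354.4 N·m clockwise.
The sack of grain weighs 41 × 9.8 = 401.8 N and must supply an equal counterclockwise moment, so its lever arm about the knife-edge support is 354.4 / 401.8 = 0.882 m.
That puts it at 4.3 − 0.882 = 3.42 m from the left end.

x ≈ 3.42 m from the left end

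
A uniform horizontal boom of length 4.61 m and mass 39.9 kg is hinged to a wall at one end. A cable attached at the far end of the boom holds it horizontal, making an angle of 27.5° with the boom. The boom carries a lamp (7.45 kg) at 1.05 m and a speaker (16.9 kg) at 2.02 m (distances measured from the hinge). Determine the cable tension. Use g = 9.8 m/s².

Choose the hinge as the axis so the unknown hinge reaction has zero arm there.
Beam weight: 39.9 × 9.8 = 391 N down at 2.305 m → arm 2.305 m, τ = 391 × 2.305 = 901.3 N·m clockwise.
Lamp: 7.45 × 9.8 = 73.01 N down at 1.05 m → arm 1.05 m, τ = 73.01 × 1.05 = 76.66 N·m clockwise.
Speaker: 16.9 × 9.8 = 165.6 N down at 2.02 m → arm 2.02 m, τ = 165.6 × 2.02 = 334.5 N·m clockwise.
Total clockwise load moment = 1312 N·m.
The cable tension T acts at 4.61 m; only its component perpendicular to the boom, T sinθ, produces torque. sin 27.5° = 0.4617.
For rotational equilibrium, T × 4.61 × 0.4617 = 1312, so T = 1312 / 2.128 = 617 N.

T ≈ 617 N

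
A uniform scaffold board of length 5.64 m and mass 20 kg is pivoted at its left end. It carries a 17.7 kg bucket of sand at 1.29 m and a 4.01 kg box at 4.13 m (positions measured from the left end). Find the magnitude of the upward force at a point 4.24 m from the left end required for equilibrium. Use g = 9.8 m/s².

Sum moments about the left end (the unknown pivot reaction has zero arm there).
Beam weight: 20 × 9.8 = 196 N down at 2.82 m → arm 2.82 m, τ = 196 × 2.82 = 552.7 N·m clockwise.
Bucket of sand: 17.7 × 9.8 = 173.5 N down at 1.29 m → arm 1.29 m, τ = 173.5 × 1.29 = 223.8 N·m clockwise.
Box: 4.01 × 9.8 = 39.3 N down at 4.13 m → arm 4.13 m, τ = 39.3 × 4.13 = 162.3 N·m clockwise.
Net moment of the loads = 938.8 N·m clockwise.
The upward force F acts at a point 4.24 m from the left end, arm 4.24 m, giving F × 4.24 counterclockwise.
For rotational equilibrium, F × 4.24 = 938.8, so F = 938.8 / 4.24 = 221 N.

F ≈ 221 N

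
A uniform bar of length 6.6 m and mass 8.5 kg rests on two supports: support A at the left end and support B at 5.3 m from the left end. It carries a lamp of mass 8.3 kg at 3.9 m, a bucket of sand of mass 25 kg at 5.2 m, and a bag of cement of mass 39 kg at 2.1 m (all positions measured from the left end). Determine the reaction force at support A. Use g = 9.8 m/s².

About support B:
Beam weight: 8.5 × 9.8 = 83.3 N down at 3.3 m → arm 2 m, τ = 83.3 × 2 = 166.6 N·m counterclockwise.
Lamp: 8.3 × 9.8 = 81.34 N down at 3.9 m → arm 1.4 m, τ = 81.34 × 1.4 = 113.9 N·m counterclockwise.
Bucket of sand: 25 × 9.8 = 245 N down at 5.2 m → arm 0.1 m, τ = 245 × 0.1 = 24.5 N·m counterclockwise.
Bag of cement: 39 × 9.8 = 382.2 N down at 2.1 m → arm 3.2 m, τ = 382.2 × 3.2 = 1223 N·m counterclockwise.
Net load moment about support B = 1528 N·m counterclockwise.
Reaction R at support A is upward at 0 m, arm 5.3 m → moment R × 5.3 clockwise.
Setting net torque to zero: R × 5.3 = 1528 → R = 288 N.

R_A ≈ 288 N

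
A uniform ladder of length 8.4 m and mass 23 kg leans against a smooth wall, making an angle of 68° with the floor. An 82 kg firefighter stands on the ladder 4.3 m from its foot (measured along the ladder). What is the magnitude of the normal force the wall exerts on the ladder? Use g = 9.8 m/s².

N_wall ≈ 212 N

Choose the foot of the ladder as the axis so the floor normal and friction both act there and drop out.
Ladder weight 23×9.8 = 225.4 N acts at 4.2 m along the ladder; its horizontal arm is 4.2·cos68° = 1.573 m → τ = 354.6 N·m clockwise.
Firefighter: 82×9.8 = 803.6 N at 4.3 m → arm 1.611 m → τ = 1295 N·m clockwise.
Wall normal N acts horizontally at the top; its moment arm is the height L sinθ = 8.4·sin68° = 7.788 m, counterclockwise.
Setting net torque to zero: N × 7.788 = 1650 → N = 212 N.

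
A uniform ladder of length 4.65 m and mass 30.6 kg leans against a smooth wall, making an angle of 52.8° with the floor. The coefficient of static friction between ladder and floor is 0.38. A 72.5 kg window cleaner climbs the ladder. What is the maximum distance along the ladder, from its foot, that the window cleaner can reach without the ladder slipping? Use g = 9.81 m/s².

Take moments about the foot of the ladder.
Ladder weight 30.6×9.81 = 300.2 N acts at 2.325 m along the ladder; its horizontal arm is 2.325·cos52.8° = 1.406 m → τ = 422.1 N·m clockwise.
Window cleaner weight 72.5×9.81 = 711.2 N at distance d → arm d·cos52.8° → τ = 711.2·d·0.6046 clockwise.
Wall normal N at the top has arm L sinθ = 3.704 m counterclockwise, so Στ = 0 gives N·3.704 = 422.1 + 430·d.
ΣFy = 0 ⇒ N_floor = 1011 N, so the maximum friction is μ_s·N_floor = 0.38×1011 = 384.2 N. ΣFx = 0 ⇒ N_wall = f, so at the slipping point N = 384.2 N.
Substituting: 384.2×3.704 = 422.1 + 430·d ⇒ d = (1423 − 422.1) / 430 = 2.33 m.

d ≈ 2.33 m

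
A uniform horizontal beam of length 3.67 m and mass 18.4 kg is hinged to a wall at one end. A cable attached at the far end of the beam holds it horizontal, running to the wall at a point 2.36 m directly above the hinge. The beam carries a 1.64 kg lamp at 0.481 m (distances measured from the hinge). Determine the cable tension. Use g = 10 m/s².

Sum moments about the hinge (the unknown hinge reaction has zero arm there).
Beam weight: 18.4 × 10 = 184 N down at 1.835 m → arm 1.835 m, τ = 184 × 1.835 = 337.6 N·m clockwise.
Lamp: 1.64 × 10 = 16.4 N down at 0.481 m → arm 0.481 m, τ = 16.4 × 0.481 = 7.888 N·m clockwise.
Total clockwise load moment = 345.5 N·m.
The cable tension T acts at 3.67 m; only its component perpendicular to the beam, T sinθ, produces torque. sinθ = h/√(h²+d²) = 2.36/√(2.36²+3.67²) = 0.5409.
Setting net torque to zero: T × 3.67 × 0.5409 = 345.5 → T = 345.5 / 1.985 = 174 N.

T ≈ 174 N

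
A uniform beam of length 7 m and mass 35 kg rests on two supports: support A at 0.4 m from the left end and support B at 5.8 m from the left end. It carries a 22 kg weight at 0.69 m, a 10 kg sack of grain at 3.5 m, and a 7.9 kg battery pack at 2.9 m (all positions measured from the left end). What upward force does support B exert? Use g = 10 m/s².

Sum moments about support A (its reaction then has zero moment arm).
Beam weight: 35 × 10 = 350 N down at 3.5 m → arm 3.1 m, τ = 350 × 3.1 = 1085 N·m clockwise.
Weight: 22 × 10 = 220 N down at 0.69 m → arm 0.29 m, τ = 220 × 0.29 = 63.8 N·m clockwise.
Sack of grain: 10 × 10 = 100 N down at 3.5 m → arm 3.1 m, τ = 100 × 3.1 = 310 N·m clockwise.
Battery pack: 7.9 × 10 = 79 N down at 2.9 m → arm 2.5 m, τ = 79 × 2.5 = 197.5 N·m clockwise.
Net load moment about support A = 1656 N·m clockwise.
Reaction R at support B is upward at 5.8 m, arm 5.4 m → moment R × 5.4 counterclockwise.
Setting net torque to zero: R × 5.4 = 1656 → R = 307 N.

R_B ≈ 307 N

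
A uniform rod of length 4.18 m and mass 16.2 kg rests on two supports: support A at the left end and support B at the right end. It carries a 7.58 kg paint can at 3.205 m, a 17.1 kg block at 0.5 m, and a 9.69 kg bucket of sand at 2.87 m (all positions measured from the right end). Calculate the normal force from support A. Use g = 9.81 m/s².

Take moments about support B.
Beam weight: 16.2 × 9.81 = 158.9 N down at 2.09 m → arm 2.09 m, τ = 158.9 × 2.09 = 332.1 N·m counterclockwise.
Paint can: 7.58 × 9.81 = 74.36 N down at 3.205 m → arm 3.205 m, τ = 74.36 × 3.205 = 238.3 N·m counterclockwise.
Block: 17.1 × 9.81 = 167.8 N down at 0.5 m → arm 0.5 m, τ = 167.8 × 0.5 = 83.9 N·m counterclockwise.
Bucket of sand: 9.69 × 9.81 = 95.06 N down at 2.87 m → arm 2.87 m, τ = 95.06 × 2.87 = 272.8 N·m counterclockwise.
Net load moment about support B = 927.1 N·m counterclockwise.
Reaction R at support A is upward at 4.18 m, arm 4.18 m → moment R × 4.18 clockwise.
For rotational equilibrium, R × 4.18 = 927.1, so R = 222 N.

R_A ≈ 222 N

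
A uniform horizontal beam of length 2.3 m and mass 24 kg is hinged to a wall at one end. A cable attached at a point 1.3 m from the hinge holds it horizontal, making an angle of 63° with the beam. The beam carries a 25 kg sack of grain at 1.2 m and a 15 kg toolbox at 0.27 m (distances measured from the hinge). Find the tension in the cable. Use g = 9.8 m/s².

Choose the hinge as the axis so the unknown hinge reaction has zero arm there.
Beam weight: 24 × 9.8 = 235.2 N down at 1.15 m → arm 1.15 m, τ = 235.2 × 1.15 = 270.5 N·m clockwise.
Sack of grain: 25 × 9.8 = 245 N down at 1.2 m → arm 1.2 m, τ = 245 × 1.2 = 294 N·m clockwise.
Toolbox: 15 × 9.8 = 147 N down at 0.27 m → arm 0.27 m, τ = 147 × 0.27 = 39.69 N·m clockwise.
Total clockwise load moment = 604.2 N·m.
The cable tension T acts at 1.3 m; only its component perpendicular to the beam, T sinθ, produces torque. sin 63° = 0.891.
Στ = 0 ⇒ T × 1.3 × 0.891 = 604.2 ⇒ T = 604.2 / 1.158 = 522 N.

T ≈ 522 N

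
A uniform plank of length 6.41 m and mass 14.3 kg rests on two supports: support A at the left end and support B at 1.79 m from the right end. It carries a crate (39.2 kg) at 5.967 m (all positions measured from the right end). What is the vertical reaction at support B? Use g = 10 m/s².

R_B ≈ 137 N

Take moments about support A.
Beam weight: 14.3 × 10 = 143 N down at 3.205 m → arm 3.205 m, τ = 143 × 3.205 = 458.3 N·m clockwise.
Crate: 39.2 × 10 = 392 N down at 5.967 m → arm 0.443 m, τ = 392 × 0.443 = 173.7 N·m clockwise.
Net load moment about support A = 632 N·m clockwise.
Reaction R at support B is upward at 1.79 m, arm 4.62 m → moment R × 4.62 counterclockwise.
Setting net torque to zero: R × 4.62 = 632 → R = 137 N.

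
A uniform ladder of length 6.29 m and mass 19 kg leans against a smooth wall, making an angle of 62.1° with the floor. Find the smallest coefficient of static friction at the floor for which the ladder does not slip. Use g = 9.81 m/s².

Sum moments about the foot of the ladder (the floor normal and friction both act there and drop out).
Ladder weight 19×9.81 = 186.4 N acts at 3.145 m along the ladder; its horizontal arm is 3.145·cos62.1° = 1.472 m → τ = 274.4 N·m clockwise.
Wall normal N acts horizontally at the top; its moment arm is the height L sinθ = 6.29·sin62.1° = 5.559 m, counterclockwise.
For rotational equilibrium, N × 5.559 = 274.4, so N = 49.36 N.
ΣFx = 0 ⇒ f = N_wall = 49.36 N. ΣFy = 0 ⇒ N_floor = 186.4 N.
μ_min = f / N_floor = 49.36 / 186.4 = 0.265.

μ_min ≈ 0.265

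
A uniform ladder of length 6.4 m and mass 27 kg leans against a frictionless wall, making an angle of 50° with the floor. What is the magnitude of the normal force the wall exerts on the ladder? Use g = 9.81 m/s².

N_wall ≈ 111 N

About the foot of the ladder:
Ladder weight 27×9.81 = 264.9 N acts at 3.2 m along the ladder; its horizontal arm is 3.2·cos50° = 2.057 m → τ = 544.9 N·m clockwise.
Wall normal N acts horizontally at the top; its moment arm is the height L sinθ = 6.4·sin50° = 4.903 m, counterclockwise.
For rotational equilibrium, N × 4.903 = 544.9, so N = 111 N.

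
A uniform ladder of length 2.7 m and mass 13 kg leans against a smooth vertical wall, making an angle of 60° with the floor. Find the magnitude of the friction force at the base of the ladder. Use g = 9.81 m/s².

f ≈ 36.8 N

About the foot of the ladder:
Ladder weight 13×9.81 = 127.5 N acts at 1.35 m along the ladder; its horizontal arm is 1.35·cos60° = 0.675 m → τ = 86.06 N·m clockwise.
Wall normal N acts horizontally at the top; its moment arm is the height L sinθ = 2.7·sin60° = 2.338 m, counterclockwise.
For rotational equilibrium, N × 2.338 = 86.06, so N = 36.8 N.
ΣFx = 0: friction at the foot balances the wall's push, so f = N_wall = 36.8 N.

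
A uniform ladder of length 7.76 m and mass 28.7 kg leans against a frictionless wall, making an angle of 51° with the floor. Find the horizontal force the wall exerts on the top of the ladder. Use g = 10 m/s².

About the foot of the ladder:
Ladder weight 28.7×10 = 287 N acts at 3.88 m along the ladder; its horizontal arm is 3.88·cos51° = 2.442 m → τ = 700.9 N·m clockwise.
Wall normal N acts horizontally at the top; its moment arm is the height L sinθ = 7.76·sin51° = 6.031 m, counterclockwise.
Balancing moments: N × 6.031 = 700.9, giving N = 116 N.

N_wall ≈ 116 N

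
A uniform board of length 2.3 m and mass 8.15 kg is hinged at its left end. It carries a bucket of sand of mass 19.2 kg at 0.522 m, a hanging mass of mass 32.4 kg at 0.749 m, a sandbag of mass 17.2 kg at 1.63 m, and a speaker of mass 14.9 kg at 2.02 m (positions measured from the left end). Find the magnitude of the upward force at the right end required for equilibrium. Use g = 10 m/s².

F ≈ 443 N

Choose the left end as the axis so the unknown pivot reaction has zero arm there.
Beam weight: 8.15 × 10 = 81.5 N down at 1.15 m → arm 1.15 m, τ = 81.5 × 1.15 = 93.72 N·m clockwise.
Bucket of sand: 19.2 × 10 = 192 N down at 0.522 m → arm 0.522 m, τ = 192 × 0.522 = 100.2 N·m clockwise.
Hanging mass: 32.4 × 10 = 324 N down at 0.749 m → arm 0.749 m, τ = 324 × 0.749 = 242.7 N·m clockwise.
Sandbag: 17.2 × 10 = 172 N down at 1.63 m → arm 1.63 m, τ = 172 × 1.63 = 280.4 N·m clockwise.
Speaker: 14.9 × 10 = 149 N down at 2.02 m → arm 2.02 m, τ = 149 × 2.02 = 301 N·m clockwise.
Net moment of the loads = 1018 N·m clockwise.
The upward force F acts at the right end, arm 2.3 m, giving F × 2.3 counterclockwise.
Balancing moments: F × 2.3 = 1018, giving F = 1018 / 2.3 = 443 N.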